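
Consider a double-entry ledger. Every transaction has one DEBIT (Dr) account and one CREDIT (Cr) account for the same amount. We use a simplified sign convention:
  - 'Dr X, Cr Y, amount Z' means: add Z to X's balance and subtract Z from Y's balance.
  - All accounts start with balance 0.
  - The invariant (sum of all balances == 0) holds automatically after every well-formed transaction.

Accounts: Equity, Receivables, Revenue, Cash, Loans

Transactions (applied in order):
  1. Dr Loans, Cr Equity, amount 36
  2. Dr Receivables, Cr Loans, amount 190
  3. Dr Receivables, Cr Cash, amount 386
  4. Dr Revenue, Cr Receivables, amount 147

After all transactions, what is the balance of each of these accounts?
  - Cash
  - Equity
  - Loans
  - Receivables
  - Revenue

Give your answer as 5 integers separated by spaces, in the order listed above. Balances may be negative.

Answer: -386 -36 -154 429 147

Derivation:
After txn 1 (Dr Loans, Cr Equity, amount 36): Equity=-36 Loans=36
After txn 2 (Dr Receivables, Cr Loans, amount 190): Equity=-36 Loans=-154 Receivables=190
After txn 3 (Dr Receivables, Cr Cash, amount 386): Cash=-386 Equity=-36 Loans=-154 Receivables=576
After txn 4 (Dr Revenue, Cr Receivables, amount 147): Cash=-386 Equity=-36 Loans=-154 Receivables=429 Revenue=147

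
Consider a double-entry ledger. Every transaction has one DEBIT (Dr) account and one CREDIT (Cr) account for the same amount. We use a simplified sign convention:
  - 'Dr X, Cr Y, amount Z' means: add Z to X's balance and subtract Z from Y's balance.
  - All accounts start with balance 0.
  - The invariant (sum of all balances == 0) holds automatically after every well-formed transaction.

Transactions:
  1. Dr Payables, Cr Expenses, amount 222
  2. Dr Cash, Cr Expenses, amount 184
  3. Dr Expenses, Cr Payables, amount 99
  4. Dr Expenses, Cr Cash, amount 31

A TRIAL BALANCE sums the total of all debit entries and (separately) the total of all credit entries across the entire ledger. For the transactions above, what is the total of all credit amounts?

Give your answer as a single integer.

Answer: 536

Derivation:
Txn 1: credit+=222
Txn 2: credit+=184
Txn 3: credit+=99
Txn 4: credit+=31
Total credits = 536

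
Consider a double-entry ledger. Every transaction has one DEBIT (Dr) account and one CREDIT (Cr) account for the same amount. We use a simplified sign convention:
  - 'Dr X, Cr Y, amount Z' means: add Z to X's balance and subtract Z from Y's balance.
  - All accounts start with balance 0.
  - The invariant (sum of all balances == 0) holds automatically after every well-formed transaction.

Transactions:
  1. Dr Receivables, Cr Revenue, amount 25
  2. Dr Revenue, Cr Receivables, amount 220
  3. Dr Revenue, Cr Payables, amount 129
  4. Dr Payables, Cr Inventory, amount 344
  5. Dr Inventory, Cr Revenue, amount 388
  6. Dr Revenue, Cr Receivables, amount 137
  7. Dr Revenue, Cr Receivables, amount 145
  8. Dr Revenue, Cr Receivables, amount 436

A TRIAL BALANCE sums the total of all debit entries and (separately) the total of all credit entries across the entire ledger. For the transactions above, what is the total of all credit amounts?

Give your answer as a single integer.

Txn 1: credit+=25
Txn 2: credit+=220
Txn 3: credit+=129
Txn 4: credit+=344
Txn 5: credit+=388
Txn 6: credit+=137
Txn 7: credit+=145
Txn 8: credit+=436
Total credits = 1824

Answer: 1824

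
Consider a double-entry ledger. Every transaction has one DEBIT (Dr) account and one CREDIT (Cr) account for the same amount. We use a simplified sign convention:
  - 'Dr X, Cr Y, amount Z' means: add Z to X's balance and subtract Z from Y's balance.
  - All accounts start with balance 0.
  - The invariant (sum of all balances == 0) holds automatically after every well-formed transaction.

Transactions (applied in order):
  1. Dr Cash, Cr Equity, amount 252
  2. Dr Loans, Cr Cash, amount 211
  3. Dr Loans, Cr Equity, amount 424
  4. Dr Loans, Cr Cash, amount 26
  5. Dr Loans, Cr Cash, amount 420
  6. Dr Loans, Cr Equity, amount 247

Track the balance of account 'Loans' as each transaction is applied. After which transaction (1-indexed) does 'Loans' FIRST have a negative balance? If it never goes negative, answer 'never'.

Answer: never

Derivation:
After txn 1: Loans=0
After txn 2: Loans=211
After txn 3: Loans=635
After txn 4: Loans=661
After txn 5: Loans=1081
After txn 6: Loans=1328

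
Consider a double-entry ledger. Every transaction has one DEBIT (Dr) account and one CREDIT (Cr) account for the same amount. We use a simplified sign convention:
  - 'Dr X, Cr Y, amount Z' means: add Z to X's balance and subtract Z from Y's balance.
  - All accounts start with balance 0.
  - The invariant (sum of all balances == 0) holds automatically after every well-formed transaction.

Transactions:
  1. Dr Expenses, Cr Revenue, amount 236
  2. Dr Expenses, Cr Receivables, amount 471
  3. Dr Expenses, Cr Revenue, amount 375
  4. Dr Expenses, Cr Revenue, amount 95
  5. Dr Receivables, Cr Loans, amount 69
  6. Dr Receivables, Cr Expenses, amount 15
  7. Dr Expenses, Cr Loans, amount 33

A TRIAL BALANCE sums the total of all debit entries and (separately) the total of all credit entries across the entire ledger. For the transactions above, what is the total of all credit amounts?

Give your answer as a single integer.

Txn 1: credit+=236
Txn 2: credit+=471
Txn 3: credit+=375
Txn 4: credit+=95
Txn 5: credit+=69
Txn 6: credit+=15
Txn 7: credit+=33
Total credits = 1294

Answer: 1294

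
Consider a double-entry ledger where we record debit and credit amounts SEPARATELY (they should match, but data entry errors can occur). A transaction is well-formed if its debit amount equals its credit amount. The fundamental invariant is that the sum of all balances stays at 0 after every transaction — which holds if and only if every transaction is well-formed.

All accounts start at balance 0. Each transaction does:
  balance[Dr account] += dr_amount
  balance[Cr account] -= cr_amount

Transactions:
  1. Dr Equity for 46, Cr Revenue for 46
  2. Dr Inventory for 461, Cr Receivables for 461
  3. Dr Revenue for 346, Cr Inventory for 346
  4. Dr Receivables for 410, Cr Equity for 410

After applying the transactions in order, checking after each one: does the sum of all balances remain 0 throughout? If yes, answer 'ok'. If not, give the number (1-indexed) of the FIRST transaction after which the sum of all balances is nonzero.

After txn 1: dr=46 cr=46 sum_balances=0
After txn 2: dr=461 cr=461 sum_balances=0
After txn 3: dr=346 cr=346 sum_balances=0
After txn 4: dr=410 cr=410 sum_balances=0

Answer: ok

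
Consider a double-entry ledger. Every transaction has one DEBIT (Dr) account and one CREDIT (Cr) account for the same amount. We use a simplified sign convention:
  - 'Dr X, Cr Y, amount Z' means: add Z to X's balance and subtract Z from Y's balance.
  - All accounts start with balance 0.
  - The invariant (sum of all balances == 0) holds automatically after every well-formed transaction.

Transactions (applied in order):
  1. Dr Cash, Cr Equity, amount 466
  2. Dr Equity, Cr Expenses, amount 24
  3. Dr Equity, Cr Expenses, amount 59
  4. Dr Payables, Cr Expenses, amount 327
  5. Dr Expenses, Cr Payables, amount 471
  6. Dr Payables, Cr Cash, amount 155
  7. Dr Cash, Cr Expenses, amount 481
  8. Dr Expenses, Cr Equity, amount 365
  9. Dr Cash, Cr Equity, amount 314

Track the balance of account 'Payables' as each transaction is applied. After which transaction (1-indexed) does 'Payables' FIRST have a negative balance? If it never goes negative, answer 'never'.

Answer: 5

Derivation:
After txn 1: Payables=0
After txn 2: Payables=0
After txn 3: Payables=0
After txn 4: Payables=327
After txn 5: Payables=-144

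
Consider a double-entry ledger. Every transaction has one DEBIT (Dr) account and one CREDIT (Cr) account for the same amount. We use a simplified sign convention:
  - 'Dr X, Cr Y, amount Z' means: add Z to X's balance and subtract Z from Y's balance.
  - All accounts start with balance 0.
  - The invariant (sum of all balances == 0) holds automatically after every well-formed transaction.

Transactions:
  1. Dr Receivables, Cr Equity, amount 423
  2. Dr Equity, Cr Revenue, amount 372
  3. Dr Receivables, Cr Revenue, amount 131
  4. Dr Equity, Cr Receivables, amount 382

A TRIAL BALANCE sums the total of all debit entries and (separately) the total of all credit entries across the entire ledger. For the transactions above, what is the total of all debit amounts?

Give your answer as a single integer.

Answer: 1308

Derivation:
Txn 1: debit+=423
Txn 2: debit+=372
Txn 3: debit+=131
Txn 4: debit+=382
Total debits = 1308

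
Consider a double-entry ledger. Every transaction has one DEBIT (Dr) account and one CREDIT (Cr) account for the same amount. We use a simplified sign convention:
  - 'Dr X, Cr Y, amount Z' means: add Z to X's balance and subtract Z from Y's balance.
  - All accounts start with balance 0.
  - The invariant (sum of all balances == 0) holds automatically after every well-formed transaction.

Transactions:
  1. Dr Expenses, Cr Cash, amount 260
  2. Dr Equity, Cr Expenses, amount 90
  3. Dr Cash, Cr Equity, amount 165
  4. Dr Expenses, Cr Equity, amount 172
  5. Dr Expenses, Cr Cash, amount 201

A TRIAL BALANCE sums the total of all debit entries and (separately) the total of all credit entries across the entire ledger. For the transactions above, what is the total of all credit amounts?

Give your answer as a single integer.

Txn 1: credit+=260
Txn 2: credit+=90
Txn 3: credit+=165
Txn 4: credit+=172
Txn 5: credit+=201
Total credits = 888

Answer: 888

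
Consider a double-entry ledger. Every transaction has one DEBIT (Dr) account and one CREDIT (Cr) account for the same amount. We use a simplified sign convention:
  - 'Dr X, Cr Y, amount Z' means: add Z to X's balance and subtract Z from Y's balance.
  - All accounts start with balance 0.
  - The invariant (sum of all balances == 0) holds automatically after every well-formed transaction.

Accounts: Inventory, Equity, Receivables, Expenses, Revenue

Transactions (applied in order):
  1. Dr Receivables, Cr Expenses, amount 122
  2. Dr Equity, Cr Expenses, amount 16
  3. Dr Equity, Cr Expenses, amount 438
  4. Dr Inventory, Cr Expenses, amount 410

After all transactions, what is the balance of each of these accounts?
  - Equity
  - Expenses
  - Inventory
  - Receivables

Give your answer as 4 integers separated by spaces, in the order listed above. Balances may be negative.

Answer: 454 -986 410 122

Derivation:
After txn 1 (Dr Receivables, Cr Expenses, amount 122): Expenses=-122 Receivables=122
After txn 2 (Dr Equity, Cr Expenses, amount 16): Equity=16 Expenses=-138 Receivables=122
After txn 3 (Dr Equity, Cr Expenses, amount 438): Equity=454 Expenses=-576 Receivables=122
After txn 4 (Dr Inventory, Cr Expenses, amount 410): Equity=454 Expenses=-986 Inventory=410 Receivables=122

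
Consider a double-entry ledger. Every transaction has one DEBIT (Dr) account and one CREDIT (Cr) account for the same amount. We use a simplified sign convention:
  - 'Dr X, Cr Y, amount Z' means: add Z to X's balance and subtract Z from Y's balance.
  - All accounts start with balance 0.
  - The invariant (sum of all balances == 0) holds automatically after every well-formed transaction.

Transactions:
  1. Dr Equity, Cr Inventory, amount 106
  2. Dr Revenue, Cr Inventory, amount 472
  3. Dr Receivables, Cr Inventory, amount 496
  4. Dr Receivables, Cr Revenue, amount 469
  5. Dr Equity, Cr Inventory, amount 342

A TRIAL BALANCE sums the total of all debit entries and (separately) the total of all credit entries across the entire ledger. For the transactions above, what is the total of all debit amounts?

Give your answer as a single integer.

Txn 1: debit+=106
Txn 2: debit+=472
Txn 3: debit+=496
Txn 4: debit+=469
Txn 5: debit+=342
Total debits = 1885

Answer: 1885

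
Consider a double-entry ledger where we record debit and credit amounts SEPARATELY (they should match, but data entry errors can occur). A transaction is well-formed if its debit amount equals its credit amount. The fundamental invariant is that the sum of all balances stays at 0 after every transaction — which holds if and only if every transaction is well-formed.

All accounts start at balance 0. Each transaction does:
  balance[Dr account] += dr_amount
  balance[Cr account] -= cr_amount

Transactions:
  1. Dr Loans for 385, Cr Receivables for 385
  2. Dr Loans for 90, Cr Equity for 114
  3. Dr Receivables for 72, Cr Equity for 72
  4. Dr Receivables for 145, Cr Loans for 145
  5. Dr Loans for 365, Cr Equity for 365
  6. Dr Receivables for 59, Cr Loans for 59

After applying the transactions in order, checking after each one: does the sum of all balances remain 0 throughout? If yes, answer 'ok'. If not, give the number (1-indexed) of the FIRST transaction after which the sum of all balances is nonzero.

After txn 1: dr=385 cr=385 sum_balances=0
After txn 2: dr=90 cr=114 sum_balances=-24
After txn 3: dr=72 cr=72 sum_balances=-24
After txn 4: dr=145 cr=145 sum_balances=-24
After txn 5: dr=365 cr=365 sum_balances=-24
After txn 6: dr=59 cr=59 sum_balances=-24

Answer: 2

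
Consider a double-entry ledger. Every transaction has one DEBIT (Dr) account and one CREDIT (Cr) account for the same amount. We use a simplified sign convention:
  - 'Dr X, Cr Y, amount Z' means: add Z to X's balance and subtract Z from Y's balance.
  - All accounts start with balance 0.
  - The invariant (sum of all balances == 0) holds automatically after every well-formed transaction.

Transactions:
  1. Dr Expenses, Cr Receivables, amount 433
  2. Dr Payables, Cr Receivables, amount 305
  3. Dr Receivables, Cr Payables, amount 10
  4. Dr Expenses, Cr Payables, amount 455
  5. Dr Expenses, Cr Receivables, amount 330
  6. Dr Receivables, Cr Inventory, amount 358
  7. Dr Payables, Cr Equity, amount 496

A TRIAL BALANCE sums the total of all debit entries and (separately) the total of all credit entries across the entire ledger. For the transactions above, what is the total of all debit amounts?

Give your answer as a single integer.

Answer: 2387

Derivation:
Txn 1: debit+=433
Txn 2: debit+=305
Txn 3: debit+=10
Txn 4: debit+=455
Txn 5: debit+=330
Txn 6: debit+=358
Txn 7: debit+=496
Total debits = 2387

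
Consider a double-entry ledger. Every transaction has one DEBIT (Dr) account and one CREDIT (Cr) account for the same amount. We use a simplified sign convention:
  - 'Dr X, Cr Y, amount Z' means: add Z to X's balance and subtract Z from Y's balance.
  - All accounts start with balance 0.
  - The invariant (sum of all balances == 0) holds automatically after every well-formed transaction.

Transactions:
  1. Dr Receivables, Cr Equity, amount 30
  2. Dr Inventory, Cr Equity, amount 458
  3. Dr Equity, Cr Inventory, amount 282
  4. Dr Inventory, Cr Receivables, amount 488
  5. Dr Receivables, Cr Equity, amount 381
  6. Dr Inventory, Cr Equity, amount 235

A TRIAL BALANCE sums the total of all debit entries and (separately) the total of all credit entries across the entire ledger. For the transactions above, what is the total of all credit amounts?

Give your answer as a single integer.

Answer: 1874

Derivation:
Txn 1: credit+=30
Txn 2: credit+=458
Txn 3: credit+=282
Txn 4: credit+=488
Txn 5: credit+=381
Txn 6: credit+=235
Total credits = 1874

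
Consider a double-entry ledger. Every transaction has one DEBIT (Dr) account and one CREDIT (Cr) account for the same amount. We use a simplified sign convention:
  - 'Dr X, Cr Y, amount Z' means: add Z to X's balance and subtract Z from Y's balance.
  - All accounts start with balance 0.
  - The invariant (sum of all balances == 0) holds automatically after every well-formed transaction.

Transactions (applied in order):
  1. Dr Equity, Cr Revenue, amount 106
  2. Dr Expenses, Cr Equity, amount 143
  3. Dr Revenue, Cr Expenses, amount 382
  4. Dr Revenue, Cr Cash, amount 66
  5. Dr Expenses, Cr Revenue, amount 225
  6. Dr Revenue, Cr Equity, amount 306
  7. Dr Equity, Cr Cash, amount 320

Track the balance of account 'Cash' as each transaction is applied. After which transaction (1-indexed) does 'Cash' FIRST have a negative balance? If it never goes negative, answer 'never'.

Answer: 4

Derivation:
After txn 1: Cash=0
After txn 2: Cash=0
After txn 3: Cash=0
After txn 4: Cash=-66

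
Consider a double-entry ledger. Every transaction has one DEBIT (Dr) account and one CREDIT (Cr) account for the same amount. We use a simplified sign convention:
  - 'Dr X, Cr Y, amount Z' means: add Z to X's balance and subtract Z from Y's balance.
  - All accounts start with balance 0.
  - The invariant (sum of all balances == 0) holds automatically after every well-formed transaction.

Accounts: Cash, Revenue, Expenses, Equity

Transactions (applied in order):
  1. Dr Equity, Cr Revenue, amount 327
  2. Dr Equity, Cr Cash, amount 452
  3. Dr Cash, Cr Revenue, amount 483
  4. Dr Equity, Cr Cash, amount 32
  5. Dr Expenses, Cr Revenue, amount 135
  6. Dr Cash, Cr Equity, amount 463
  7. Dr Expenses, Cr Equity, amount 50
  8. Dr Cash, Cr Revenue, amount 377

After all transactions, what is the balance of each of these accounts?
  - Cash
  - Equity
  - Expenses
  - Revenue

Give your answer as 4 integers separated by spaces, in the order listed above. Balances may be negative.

Answer: 839 298 185 -1322

Derivation:
After txn 1 (Dr Equity, Cr Revenue, amount 327): Equity=327 Revenue=-327
After txn 2 (Dr Equity, Cr Cash, amount 452): Cash=-452 Equity=779 Revenue=-327
After txn 3 (Dr Cash, Cr Revenue, amount 483): Cash=31 Equity=779 Revenue=-810
After txn 4 (Dr Equity, Cr Cash, amount 32): Cash=-1 Equity=811 Revenue=-810
After txn 5 (Dr Expenses, Cr Revenue, amount 135): Cash=-1 Equity=811 Expenses=135 Revenue=-945
After txn 6 (Dr Cash, Cr Equity, amount 463): Cash=462 Equity=348 Expenses=135 Revenue=-945
After txn 7 (Dr Expenses, Cr Equity, amount 50): Cash=462 Equity=298 Expenses=185 Revenue=-945
After txn 8 (Dr Cash, Cr Revenue, amount 377): Cash=839 Equity=298 Expenses=185 Revenue=-1322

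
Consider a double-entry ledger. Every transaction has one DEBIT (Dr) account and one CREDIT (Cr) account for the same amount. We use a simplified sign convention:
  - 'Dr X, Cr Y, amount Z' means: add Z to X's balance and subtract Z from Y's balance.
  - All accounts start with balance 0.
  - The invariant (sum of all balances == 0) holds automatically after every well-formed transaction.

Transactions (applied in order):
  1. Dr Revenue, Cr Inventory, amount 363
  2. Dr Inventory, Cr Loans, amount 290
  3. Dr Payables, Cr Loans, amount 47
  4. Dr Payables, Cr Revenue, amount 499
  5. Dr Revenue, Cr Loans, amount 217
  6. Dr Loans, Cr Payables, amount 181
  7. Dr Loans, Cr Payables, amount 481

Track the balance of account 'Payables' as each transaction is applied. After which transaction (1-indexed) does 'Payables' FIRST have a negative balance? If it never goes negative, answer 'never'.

Answer: 7

Derivation:
After txn 1: Payables=0
After txn 2: Payables=0
After txn 3: Payables=47
After txn 4: Payables=546
After txn 5: Payables=546
After txn 6: Payables=365
After txn 7: Payables=-116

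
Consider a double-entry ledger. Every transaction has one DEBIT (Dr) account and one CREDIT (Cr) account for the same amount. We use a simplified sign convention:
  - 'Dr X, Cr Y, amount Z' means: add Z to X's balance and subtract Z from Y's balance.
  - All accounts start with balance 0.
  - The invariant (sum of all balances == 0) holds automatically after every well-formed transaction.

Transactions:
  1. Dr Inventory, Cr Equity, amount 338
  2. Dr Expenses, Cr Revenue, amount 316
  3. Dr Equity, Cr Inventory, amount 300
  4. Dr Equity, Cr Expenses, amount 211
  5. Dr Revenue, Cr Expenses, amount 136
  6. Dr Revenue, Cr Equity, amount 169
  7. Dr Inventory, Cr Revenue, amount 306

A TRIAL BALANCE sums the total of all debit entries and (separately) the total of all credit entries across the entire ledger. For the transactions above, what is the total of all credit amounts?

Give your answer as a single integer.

Txn 1: credit+=338
Txn 2: credit+=316
Txn 3: credit+=300
Txn 4: credit+=211
Txn 5: credit+=136
Txn 6: credit+=169
Txn 7: credit+=306
Total credits = 1776

Answer: 1776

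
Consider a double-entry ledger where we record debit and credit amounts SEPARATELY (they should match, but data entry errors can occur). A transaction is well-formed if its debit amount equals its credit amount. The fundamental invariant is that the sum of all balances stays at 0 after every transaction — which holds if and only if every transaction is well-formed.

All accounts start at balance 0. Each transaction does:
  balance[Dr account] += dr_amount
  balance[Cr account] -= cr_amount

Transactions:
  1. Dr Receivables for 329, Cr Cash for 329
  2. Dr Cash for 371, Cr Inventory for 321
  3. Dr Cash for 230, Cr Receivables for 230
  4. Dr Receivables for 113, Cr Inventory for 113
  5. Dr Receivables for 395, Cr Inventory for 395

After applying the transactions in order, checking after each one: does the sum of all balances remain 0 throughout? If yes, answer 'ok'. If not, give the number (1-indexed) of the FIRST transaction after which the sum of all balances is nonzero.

After txn 1: dr=329 cr=329 sum_balances=0
After txn 2: dr=371 cr=321 sum_balances=50
After txn 3: dr=230 cr=230 sum_balances=50
After txn 4: dr=113 cr=113 sum_balances=50
After txn 5: dr=395 cr=395 sum_balances=50

Answer: 2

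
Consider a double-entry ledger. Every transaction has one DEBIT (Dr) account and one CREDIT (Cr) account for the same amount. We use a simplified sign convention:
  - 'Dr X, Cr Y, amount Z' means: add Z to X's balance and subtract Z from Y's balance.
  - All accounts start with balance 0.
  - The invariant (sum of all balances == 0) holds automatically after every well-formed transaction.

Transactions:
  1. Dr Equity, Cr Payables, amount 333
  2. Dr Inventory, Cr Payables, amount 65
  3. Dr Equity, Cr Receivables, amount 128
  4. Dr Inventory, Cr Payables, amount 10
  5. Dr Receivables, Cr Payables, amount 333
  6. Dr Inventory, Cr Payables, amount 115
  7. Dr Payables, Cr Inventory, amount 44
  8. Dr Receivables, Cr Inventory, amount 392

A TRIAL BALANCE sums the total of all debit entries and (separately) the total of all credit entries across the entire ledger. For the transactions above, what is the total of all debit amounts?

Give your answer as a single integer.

Txn 1: debit+=333
Txn 2: debit+=65
Txn 3: debit+=128
Txn 4: debit+=10
Txn 5: debit+=333
Txn 6: debit+=115
Txn 7: debit+=44
Txn 8: debit+=392
Total debits = 1420

Answer: 1420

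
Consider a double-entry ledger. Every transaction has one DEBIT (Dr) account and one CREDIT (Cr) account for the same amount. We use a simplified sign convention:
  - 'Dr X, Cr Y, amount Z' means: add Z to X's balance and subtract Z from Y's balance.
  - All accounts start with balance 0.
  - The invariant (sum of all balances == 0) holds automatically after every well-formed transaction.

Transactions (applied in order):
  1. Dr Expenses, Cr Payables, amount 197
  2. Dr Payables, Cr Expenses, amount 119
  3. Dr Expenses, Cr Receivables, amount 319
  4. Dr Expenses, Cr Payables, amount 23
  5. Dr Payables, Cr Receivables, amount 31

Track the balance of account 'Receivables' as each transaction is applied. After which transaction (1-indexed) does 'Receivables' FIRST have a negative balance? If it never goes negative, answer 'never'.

Answer: 3

Derivation:
After txn 1: Receivables=0
After txn 2: Receivables=0
After txn 3: Receivables=-319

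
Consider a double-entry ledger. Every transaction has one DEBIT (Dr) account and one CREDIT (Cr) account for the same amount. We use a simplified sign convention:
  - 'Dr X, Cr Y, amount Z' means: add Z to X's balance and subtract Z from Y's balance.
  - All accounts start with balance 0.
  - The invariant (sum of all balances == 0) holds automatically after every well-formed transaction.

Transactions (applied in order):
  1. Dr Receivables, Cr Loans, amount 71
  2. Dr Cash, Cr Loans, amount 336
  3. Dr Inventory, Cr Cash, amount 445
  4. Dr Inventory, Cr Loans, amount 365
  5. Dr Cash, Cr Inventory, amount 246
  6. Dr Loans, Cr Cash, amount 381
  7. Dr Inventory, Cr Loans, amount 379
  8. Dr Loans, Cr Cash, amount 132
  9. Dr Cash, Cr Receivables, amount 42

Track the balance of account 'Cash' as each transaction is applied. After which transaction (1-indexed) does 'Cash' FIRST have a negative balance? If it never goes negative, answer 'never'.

After txn 1: Cash=0
After txn 2: Cash=336
After txn 3: Cash=-109

Answer: 3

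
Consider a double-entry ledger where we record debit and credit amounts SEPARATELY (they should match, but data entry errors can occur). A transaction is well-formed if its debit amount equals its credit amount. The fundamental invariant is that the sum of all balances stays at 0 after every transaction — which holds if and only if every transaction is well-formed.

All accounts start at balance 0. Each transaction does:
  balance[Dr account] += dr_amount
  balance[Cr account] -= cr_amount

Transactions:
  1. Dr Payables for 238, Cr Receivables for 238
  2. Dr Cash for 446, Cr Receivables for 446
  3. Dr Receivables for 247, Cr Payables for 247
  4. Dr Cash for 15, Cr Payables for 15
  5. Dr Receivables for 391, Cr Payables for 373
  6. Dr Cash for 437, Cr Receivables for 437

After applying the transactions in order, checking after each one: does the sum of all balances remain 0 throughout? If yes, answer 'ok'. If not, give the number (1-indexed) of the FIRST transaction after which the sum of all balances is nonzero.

After txn 1: dr=238 cr=238 sum_balances=0
After txn 2: dr=446 cr=446 sum_balances=0
After txn 3: dr=247 cr=247 sum_balances=0
After txn 4: dr=15 cr=15 sum_balances=0
After txn 5: dr=391 cr=373 sum_balances=18
After txn 6: dr=437 cr=437 sum_balances=18

Answer: 5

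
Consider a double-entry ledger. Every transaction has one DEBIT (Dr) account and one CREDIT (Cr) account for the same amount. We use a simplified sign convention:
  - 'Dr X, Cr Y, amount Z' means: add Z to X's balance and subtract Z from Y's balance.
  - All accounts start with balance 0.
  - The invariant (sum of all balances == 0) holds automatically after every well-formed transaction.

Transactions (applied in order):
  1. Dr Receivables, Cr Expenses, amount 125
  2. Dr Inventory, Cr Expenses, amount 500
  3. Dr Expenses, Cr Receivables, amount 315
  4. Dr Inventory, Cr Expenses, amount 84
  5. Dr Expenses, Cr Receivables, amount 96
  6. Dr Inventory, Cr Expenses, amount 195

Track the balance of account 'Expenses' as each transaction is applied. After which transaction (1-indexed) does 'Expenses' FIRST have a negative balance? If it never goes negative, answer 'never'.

After txn 1: Expenses=-125

Answer: 1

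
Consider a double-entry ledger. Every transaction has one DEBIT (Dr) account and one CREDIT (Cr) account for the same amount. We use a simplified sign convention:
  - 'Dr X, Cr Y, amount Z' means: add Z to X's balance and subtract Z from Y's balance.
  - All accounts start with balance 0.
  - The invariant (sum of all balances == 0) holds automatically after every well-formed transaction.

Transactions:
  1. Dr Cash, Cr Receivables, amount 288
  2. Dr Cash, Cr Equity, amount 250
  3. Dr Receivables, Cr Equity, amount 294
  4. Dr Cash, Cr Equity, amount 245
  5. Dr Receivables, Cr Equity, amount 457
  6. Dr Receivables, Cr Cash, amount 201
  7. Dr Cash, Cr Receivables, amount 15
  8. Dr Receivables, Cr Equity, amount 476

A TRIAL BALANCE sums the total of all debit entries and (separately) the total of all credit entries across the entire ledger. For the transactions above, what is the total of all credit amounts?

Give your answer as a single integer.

Txn 1: credit+=288
Txn 2: credit+=250
Txn 3: credit+=294
Txn 4: credit+=245
Txn 5: credit+=457
Txn 6: credit+=201
Txn 7: credit+=15
Txn 8: credit+=476
Total credits = 2226

Answer: 2226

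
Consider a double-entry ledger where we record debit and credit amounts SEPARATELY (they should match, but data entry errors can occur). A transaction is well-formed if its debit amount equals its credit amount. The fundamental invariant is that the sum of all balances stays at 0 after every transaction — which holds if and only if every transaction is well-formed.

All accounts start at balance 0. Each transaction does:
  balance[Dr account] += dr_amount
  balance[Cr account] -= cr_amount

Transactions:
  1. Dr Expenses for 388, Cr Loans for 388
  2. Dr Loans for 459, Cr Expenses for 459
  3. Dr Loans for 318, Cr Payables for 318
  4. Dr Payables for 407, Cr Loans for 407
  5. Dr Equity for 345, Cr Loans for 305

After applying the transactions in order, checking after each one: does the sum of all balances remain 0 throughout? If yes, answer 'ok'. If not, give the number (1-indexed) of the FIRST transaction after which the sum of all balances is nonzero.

Answer: 5

Derivation:
After txn 1: dr=388 cr=388 sum_balances=0
After txn 2: dr=459 cr=459 sum_balances=0
After txn 3: dr=318 cr=318 sum_balances=0
After txn 4: dr=407 cr=407 sum_balances=0
After txn 5: dr=345 cr=305 sum_balances=40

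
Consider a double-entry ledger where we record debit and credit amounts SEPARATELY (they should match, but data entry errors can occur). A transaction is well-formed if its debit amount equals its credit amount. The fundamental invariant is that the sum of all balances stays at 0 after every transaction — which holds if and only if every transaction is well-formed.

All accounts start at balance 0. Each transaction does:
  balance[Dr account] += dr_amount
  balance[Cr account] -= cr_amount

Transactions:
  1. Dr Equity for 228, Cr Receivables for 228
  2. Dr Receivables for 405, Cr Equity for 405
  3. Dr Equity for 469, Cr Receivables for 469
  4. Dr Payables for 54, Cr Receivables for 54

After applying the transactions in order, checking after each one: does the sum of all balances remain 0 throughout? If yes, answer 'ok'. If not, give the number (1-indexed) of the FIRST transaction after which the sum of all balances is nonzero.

Answer: ok

Derivation:
After txn 1: dr=228 cr=228 sum_balances=0
After txn 2: dr=405 cr=405 sum_balances=0
After txn 3: dr=469 cr=469 sum_balances=0
After txn 4: dr=54 cr=54 sum_balances=0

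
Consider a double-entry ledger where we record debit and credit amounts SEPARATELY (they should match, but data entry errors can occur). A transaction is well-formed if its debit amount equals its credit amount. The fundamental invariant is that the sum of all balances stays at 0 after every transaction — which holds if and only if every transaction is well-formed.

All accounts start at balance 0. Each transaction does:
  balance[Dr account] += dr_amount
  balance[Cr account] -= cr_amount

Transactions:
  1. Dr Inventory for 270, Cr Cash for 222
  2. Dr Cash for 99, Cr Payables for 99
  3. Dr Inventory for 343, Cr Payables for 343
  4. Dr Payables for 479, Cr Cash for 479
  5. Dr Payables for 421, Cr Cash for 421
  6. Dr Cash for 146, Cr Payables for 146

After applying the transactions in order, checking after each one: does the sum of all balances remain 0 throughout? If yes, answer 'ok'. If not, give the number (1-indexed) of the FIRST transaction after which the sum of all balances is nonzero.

After txn 1: dr=270 cr=222 sum_balances=48
After txn 2: dr=99 cr=99 sum_balances=48
After txn 3: dr=343 cr=343 sum_balances=48
After txn 4: dr=479 cr=479 sum_balances=48
After txn 5: dr=421 cr=421 sum_balances=48
After txn 6: dr=146 cr=146 sum_balances=48

Answer: 1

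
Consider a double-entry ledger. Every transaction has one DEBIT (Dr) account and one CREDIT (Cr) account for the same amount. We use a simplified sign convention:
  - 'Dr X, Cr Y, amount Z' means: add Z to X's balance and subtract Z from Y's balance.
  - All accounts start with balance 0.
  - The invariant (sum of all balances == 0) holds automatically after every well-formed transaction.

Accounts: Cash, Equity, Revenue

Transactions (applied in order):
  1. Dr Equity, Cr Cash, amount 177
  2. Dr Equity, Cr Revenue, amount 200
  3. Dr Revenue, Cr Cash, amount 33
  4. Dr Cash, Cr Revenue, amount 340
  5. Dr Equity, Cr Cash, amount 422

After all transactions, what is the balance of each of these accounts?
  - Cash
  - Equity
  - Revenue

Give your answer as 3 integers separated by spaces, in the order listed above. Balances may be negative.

After txn 1 (Dr Equity, Cr Cash, amount 177): Cash=-177 Equity=177
After txn 2 (Dr Equity, Cr Revenue, amount 200): Cash=-177 Equity=377 Revenue=-200
After txn 3 (Dr Revenue, Cr Cash, amount 33): Cash=-210 Equity=377 Revenue=-167
After txn 4 (Dr Cash, Cr Revenue, amount 340): Cash=130 Equity=377 Revenue=-507
After txn 5 (Dr Equity, Cr Cash, amount 422): Cash=-292 Equity=799 Revenue=-507

Answer: -292 799 -507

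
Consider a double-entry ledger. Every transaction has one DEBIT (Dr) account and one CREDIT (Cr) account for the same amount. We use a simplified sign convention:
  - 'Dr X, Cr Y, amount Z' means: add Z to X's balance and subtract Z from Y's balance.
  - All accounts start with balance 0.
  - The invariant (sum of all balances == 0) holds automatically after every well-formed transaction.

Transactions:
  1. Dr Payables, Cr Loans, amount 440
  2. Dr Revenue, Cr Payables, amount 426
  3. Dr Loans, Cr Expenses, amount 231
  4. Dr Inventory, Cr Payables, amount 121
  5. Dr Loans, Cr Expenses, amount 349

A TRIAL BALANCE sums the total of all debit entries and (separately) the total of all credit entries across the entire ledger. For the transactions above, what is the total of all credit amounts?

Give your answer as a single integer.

Answer: 1567

Derivation:
Txn 1: credit+=440
Txn 2: credit+=426
Txn 3: credit+=231
Txn 4: credit+=121
Txn 5: credit+=349
Total credits = 1567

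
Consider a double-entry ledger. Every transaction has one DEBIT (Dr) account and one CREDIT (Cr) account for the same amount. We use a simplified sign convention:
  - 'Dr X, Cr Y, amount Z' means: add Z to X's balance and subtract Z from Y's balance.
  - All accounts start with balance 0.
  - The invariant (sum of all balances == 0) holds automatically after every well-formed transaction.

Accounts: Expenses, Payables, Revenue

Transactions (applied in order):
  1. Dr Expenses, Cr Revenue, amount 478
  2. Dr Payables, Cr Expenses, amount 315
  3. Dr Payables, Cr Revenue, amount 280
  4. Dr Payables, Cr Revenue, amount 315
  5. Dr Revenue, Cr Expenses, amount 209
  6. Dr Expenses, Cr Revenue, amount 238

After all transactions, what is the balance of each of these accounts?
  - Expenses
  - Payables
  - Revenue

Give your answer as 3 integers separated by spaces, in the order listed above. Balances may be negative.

After txn 1 (Dr Expenses, Cr Revenue, amount 478): Expenses=478 Revenue=-478
After txn 2 (Dr Payables, Cr Expenses, amount 315): Expenses=163 Payables=315 Revenue=-478
After txn 3 (Dr Payables, Cr Revenue, amount 280): Expenses=163 Payables=595 Revenue=-758
After txn 4 (Dr Payables, Cr Revenue, amount 315): Expenses=163 Payables=910 Revenue=-1073
After txn 5 (Dr Revenue, Cr Expenses, amount 209): Expenses=-46 Payables=910 Revenue=-864
After txn 6 (Dr Expenses, Cr Revenue, amount 238): Expenses=192 Payables=910 Revenue=-1102

Answer: 192 910 -1102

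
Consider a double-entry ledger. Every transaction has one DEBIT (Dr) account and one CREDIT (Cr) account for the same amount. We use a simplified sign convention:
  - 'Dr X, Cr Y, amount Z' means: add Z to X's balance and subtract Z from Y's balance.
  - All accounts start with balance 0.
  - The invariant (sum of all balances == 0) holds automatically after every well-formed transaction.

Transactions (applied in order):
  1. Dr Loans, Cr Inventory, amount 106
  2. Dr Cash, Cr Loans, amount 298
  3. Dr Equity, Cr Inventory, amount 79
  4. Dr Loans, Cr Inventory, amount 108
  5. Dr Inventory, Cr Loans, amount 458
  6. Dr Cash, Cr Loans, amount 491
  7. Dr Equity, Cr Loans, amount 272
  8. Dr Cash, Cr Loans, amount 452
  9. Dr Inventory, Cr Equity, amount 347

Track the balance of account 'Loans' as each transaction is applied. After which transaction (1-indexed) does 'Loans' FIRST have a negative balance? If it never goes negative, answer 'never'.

After txn 1: Loans=106
After txn 2: Loans=-192

Answer: 2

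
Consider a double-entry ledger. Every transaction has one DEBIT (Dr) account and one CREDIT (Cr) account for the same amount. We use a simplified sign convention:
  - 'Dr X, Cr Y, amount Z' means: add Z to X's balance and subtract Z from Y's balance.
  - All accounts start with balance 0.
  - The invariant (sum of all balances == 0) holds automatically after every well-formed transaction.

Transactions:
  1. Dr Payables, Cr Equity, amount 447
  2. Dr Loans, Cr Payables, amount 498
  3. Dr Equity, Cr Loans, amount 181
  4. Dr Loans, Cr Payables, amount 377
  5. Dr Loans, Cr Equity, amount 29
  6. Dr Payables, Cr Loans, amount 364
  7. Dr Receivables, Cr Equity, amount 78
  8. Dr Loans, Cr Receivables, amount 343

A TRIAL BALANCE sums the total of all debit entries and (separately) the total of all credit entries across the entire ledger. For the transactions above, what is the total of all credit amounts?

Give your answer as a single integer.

Answer: 2317

Derivation:
Txn 1: credit+=447
Txn 2: credit+=498
Txn 3: credit+=181
Txn 4: credit+=377
Txn 5: credit+=29
Txn 6: credit+=364
Txn 7: credit+=78
Txn 8: credit+=343
Total credits = 2317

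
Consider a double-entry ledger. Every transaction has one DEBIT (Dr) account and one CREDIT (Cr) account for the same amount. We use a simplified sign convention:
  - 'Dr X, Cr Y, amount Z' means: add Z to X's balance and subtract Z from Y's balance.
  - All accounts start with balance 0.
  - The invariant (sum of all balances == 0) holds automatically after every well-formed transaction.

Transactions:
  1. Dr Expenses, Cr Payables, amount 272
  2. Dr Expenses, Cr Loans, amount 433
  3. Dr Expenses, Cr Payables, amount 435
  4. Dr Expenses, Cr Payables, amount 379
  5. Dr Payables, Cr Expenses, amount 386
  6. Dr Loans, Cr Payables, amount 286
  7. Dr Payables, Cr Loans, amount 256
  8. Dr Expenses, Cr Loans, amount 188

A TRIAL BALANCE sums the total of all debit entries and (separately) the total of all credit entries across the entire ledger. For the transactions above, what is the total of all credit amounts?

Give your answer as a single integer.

Txn 1: credit+=272
Txn 2: credit+=433
Txn 3: credit+=435
Txn 4: credit+=379
Txn 5: credit+=386
Txn 6: credit+=286
Txn 7: credit+=256
Txn 8: credit+=188
Total credits = 2635

Answer: 2635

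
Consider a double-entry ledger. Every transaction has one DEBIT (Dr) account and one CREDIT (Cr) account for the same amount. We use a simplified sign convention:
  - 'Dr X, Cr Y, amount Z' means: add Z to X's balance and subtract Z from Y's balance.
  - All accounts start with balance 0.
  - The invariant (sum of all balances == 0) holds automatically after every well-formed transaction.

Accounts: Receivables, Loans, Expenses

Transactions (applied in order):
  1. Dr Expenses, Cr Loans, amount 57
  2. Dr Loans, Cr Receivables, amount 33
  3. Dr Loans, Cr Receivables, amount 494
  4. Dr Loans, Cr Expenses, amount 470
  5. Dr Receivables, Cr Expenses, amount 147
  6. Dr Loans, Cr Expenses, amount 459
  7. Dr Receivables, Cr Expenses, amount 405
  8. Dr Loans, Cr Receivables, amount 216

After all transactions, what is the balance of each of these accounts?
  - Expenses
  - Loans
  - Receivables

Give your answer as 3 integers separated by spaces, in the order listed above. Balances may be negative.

After txn 1 (Dr Expenses, Cr Loans, amount 57): Expenses=57 Loans=-57
After txn 2 (Dr Loans, Cr Receivables, amount 33): Expenses=57 Loans=-24 Receivables=-33
After txn 3 (Dr Loans, Cr Receivables, amount 494): Expenses=57 Loans=470 Receivables=-527
After txn 4 (Dr Loans, Cr Expenses, amount 470): Expenses=-413 Loans=940 Receivables=-527
After txn 5 (Dr Receivables, Cr Expenses, amount 147): Expenses=-560 Loans=940 Receivables=-380
After txn 6 (Dr Loans, Cr Expenses, amount 459): Expenses=-1019 Loans=1399 Receivables=-380
After txn 7 (Dr Receivables, Cr Expenses, amount 405): Expenses=-1424 Loans=1399 Receivables=25
After txn 8 (Dr Loans, Cr Receivables, amount 216): Expenses=-1424 Loans=1615 Receivables=-191

Answer: -1424 1615 -191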